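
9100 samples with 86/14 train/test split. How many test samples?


Train samples = 9100 * 86% = 7826
Test samples = 9100 - 7826
= 1274

1274


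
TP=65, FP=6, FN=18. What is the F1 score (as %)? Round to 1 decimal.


Precision = TP / (TP + FP) = 65 / 71 = 0.9155
Recall = TP / (TP + FN) = 65 / 83 = 0.7831
F1 = 2 * P * R / (P + R)
= 2 * 0.9155 * 0.7831 / (0.9155 + 0.7831)
= 1.4339 / 1.6986
= 0.8442
As percentage: 84.4%

84.4


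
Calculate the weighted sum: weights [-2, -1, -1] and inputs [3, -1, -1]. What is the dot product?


Element-wise products:
-2 * 3 = -6
-1 * -1 = 1
-1 * -1 = 1
Sum = -6 + 1 + 1
= -4

-4


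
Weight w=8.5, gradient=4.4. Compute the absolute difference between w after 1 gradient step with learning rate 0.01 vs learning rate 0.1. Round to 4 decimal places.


With lr=0.01: w_new = 8.5 - 0.01 * 4.4 = 8.456
With lr=0.1: w_new = 8.5 - 0.1 * 4.4 = 8.06
Absolute difference = |8.456 - 8.06|
= 0.3960

0.3960


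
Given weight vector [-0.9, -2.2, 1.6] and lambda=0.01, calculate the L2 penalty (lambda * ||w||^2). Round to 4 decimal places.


Squaring each weight:
(-0.9)^2 = 0.81
(-2.2)^2 = 4.84
1.6^2 = 2.56
Sum of squares = 8.21
Penalty = 0.01 * 8.21 = 0.0821

0.0821


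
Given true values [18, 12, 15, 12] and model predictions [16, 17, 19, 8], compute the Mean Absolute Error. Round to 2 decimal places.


Absolute errors: [2, 5, 4, 4]
Sum of absolute errors = 15
MAE = 15 / 4 = 3.75

3.75


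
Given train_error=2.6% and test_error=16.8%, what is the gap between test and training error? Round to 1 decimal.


Generalization gap = test_error - train_error
= 16.8 - 2.6
= 14.2%
A large gap suggests overfitting.

14.2


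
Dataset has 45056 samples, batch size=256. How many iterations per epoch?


Iterations per epoch = dataset_size / batch_size
= 45056 / 256
= 176

176


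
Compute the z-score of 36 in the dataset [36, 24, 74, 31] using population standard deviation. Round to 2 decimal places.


Mean = (36 + 24 + 74 + 31) / 4 = 41.25
Variance = sum((x_i - mean)^2) / n = 375.6875
Std = sqrt(375.6875) = 19.3827
Z = (x - mean) / std
= (36 - 41.25) / 19.3827
= -5.25 / 19.3827
= -0.27

-0.27


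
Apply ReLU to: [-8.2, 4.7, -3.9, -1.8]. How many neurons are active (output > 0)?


ReLU(x) = max(0, x) for each element:
ReLU(-8.2) = 0
ReLU(4.7) = 4.7
ReLU(-3.9) = 0
ReLU(-1.8) = 0
Active neurons (>0): 1

1


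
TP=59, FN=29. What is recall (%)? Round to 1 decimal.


Recall = TP / (TP + FN) * 100
= 59 / (59 + 29)
= 59 / 88
= 0.6705
= 67.0%

67.0


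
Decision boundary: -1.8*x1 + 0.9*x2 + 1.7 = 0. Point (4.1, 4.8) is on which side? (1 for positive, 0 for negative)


Compute -1.8 * 4.1 + 0.9 * 4.8 + 1.7
= -7.38 + 4.32 + 1.7
= -1.36
Since -1.36 < 0, the point is on the negative side.

0


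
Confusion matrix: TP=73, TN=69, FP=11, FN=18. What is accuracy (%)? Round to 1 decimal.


Accuracy = (TP + TN) / (TP + TN + FP + FN) * 100
= (73 + 69) / (73 + 69 + 11 + 18)
= 142 / 171
= 0.8304
= 83.0%

83.0


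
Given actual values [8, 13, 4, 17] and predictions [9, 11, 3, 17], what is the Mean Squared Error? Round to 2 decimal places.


Differences: [-1, 2, 1, 0]
Squared errors: [1, 4, 1, 0]
Sum of squared errors = 6
MSE = 6 / 4 = 1.50

1.50


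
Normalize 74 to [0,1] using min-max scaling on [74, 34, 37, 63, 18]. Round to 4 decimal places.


Min = 18, Max = 74
Range = 74 - 18 = 56
Scaled = (x - min) / (max - min)
= (74 - 18) / 56
= 56 / 56
= 1.0000

1.0000


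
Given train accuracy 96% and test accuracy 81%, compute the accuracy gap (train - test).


Gap = train_accuracy - test_accuracy
= 96 - 81
= 15%
This gap suggests the model is overfitting.

15


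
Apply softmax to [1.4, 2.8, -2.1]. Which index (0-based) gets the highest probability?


Softmax is a monotonic transformation, so it preserves the argmax.
We need to find the index of the maximum logit.
Index 0: 1.4
Index 1: 2.8
Index 2: -2.1
Maximum logit = 2.8 at index 1

1


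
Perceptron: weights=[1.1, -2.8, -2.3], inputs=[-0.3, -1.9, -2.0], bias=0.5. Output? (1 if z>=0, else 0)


z = w . x + b
= 1.1*-0.3 + -2.8*-1.9 + -2.3*-2.0 + 0.5
= -0.33 + 5.32 + 4.6 + 0.5
= 9.59 + 0.5
= 10.09
Since z = 10.09 >= 0, output = 1

1


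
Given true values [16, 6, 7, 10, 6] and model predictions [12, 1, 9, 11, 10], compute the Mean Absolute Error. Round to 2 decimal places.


Absolute errors: [4, 5, 2, 1, 4]
Sum of absolute errors = 16
MAE = 16 / 5 = 3.20

3.20


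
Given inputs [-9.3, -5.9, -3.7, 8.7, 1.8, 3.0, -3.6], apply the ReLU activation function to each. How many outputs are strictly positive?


ReLU(x) = max(0, x) for each element:
ReLU(-9.3) = 0
ReLU(-5.9) = 0
ReLU(-3.7) = 0
ReLU(8.7) = 8.7
ReLU(1.8) = 1.8
ReLU(3.0) = 3.0
ReLU(-3.6) = 0
Active neurons (>0): 3

3


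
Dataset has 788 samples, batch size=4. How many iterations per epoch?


Iterations per epoch = dataset_size / batch_size
= 788 / 4
= 197

197


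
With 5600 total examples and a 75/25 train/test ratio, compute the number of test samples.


Train samples = 5600 * 75% = 4200
Test samples = 5600 - 4200
= 1400

1400


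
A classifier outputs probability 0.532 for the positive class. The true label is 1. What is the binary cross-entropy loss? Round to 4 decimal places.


For y=1: Loss = -log(p)
= -log(0.532)
= -(-0.6311)
= 0.6311

0.6311


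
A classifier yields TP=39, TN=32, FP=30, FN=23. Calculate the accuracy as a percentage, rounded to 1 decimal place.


Accuracy = (TP + TN) / (TP + TN + FP + FN) * 100
= (39 + 32) / (39 + 32 + 30 + 23)
= 71 / 124
= 0.5726
= 57.3%

57.3


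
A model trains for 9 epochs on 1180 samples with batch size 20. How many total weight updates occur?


Iterations per epoch = 1180 / 20 = 59
Total updates = iterations_per_epoch * epochs
= 59 * 9
= 531

531


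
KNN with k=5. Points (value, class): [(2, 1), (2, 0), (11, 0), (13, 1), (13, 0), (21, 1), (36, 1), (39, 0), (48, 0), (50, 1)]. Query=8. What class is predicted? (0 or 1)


Distances from query 8:
Point 11 (class 0): distance = 3
Point 13 (class 0): distance = 5
Point 13 (class 1): distance = 5
Point 2 (class 0): distance = 6
Point 2 (class 1): distance = 6
K=5 nearest neighbors: classes = [0, 0, 1, 0, 1]
Votes for class 1: 2 / 5
Majority vote => class 0

0


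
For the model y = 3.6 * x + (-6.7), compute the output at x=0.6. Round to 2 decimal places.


y = 3.6 * 0.6 + (-6.7)
= 2.16 + (-6.7)
= -4.54

-4.54


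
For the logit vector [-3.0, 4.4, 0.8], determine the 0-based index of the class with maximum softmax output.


Softmax is a monotonic transformation, so it preserves the argmax.
We need to find the index of the maximum logit.
Index 0: -3.0
Index 1: 4.4
Index 2: 0.8
Maximum logit = 4.4 at index 1

1


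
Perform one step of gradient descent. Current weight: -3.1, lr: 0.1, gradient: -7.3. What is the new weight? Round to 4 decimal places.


w_new = w_old - lr * gradient
= -3.1 - 0.1 * -7.3
= -3.1 - (-0.73)
= -2.3700

-2.3700


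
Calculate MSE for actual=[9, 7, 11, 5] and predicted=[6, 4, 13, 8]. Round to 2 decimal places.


Differences: [3, 3, -2, -3]
Squared errors: [9, 9, 4, 9]
Sum of squared errors = 31
MSE = 31 / 4 = 7.75

7.75


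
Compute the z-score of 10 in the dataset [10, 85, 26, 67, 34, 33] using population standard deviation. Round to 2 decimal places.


Mean = (10 + 85 + 26 + 67 + 34 + 33) / 6 = 42.5
Variance = sum((x_i - mean)^2) / n = 649.5833
Std = sqrt(649.5833) = 25.4869
Z = (x - mean) / std
= (10 - 42.5) / 25.4869
= -32.5 / 25.4869
= -1.28

-1.28


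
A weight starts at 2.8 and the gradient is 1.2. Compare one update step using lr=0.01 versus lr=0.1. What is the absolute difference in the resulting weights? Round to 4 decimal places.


With lr=0.01: w_new = 2.8 - 0.01 * 1.2 = 2.788
With lr=0.1: w_new = 2.8 - 0.1 * 1.2 = 2.68
Absolute difference = |2.788 - 2.68|
= 0.1080

0.1080


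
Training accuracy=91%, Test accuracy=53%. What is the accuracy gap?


Gap = train_accuracy - test_accuracy
= 91 - 53
= 38%
This large gap strongly indicates overfitting.

38


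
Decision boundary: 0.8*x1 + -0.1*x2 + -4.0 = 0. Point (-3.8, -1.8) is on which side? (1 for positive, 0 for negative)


Compute 0.8 * -3.8 + -0.1 * -1.8 + -4.0
= -3.04 + 0.18 + -4.0
= -6.86
Since -6.86 < 0, the point is on the negative side.

0


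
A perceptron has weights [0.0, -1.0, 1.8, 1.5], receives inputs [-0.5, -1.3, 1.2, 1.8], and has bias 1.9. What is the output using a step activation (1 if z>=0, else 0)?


z = w . x + b
= 0.0*-0.5 + -1.0*-1.3 + 1.8*1.2 + 1.5*1.8 + 1.9
= -0.0 + 1.3 + 2.16 + 2.7 + 1.9
= 6.16 + 1.9
= 8.06
Since z = 8.06 >= 0, output = 1

1


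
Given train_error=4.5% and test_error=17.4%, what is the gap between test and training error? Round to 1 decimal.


Generalization gap = test_error - train_error
= 17.4 - 4.5
= 12.9%
A large gap suggests overfitting.

12.9


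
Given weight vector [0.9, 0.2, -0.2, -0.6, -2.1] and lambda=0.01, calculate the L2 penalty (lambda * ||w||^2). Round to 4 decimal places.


Squaring each weight:
0.9^2 = 0.81
0.2^2 = 0.04
(-0.2)^2 = 0.04
(-0.6)^2 = 0.36
(-2.1)^2 = 4.41
Sum of squares = 5.66
Penalty = 0.01 * 5.66 = 0.0566

0.0566


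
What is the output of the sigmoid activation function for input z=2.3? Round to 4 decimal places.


sigmoid(z) = 1 / (1 + exp(-z))
exp(-(2.3)) = exp(-2.3) = 0.1003
1 + 0.1003 = 1.1003
1 / 1.1003 = 0.9089

0.9089


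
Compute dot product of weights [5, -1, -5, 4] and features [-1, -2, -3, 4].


Element-wise products:
5 * -1 = -5
-1 * -2 = 2
-5 * -3 = 15
4 * 4 = 16
Sum = -5 + 2 + 15 + 16
= 28

28


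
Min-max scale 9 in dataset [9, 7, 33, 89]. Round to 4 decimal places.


Min = 7, Max = 89
Range = 89 - 7 = 82
Scaled = (x - min) / (max - min)
= (9 - 7) / 82
= 2 / 82
= 0.0244

0.0244


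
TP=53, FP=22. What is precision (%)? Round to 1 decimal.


Precision = TP / (TP + FP) * 100
= 53 / (53 + 22)
= 53 / 75
= 0.7067
= 70.7%

70.7


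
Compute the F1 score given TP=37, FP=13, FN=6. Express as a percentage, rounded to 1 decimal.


Precision = TP / (TP + FP) = 37 / 50 = 0.74
Recall = TP / (TP + FN) = 37 / 43 = 0.8605
F1 = 2 * P * R / (P + R)
= 2 * 0.74 * 0.8605 / (0.74 + 0.8605)
= 1.2735 / 1.6005
= 0.7957
As percentage: 79.6%

79.6


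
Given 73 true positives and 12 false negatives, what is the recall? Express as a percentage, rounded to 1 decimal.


Recall = TP / (TP + FN) * 100
= 73 / (73 + 12)
= 73 / 85
= 0.8588
= 85.9%

85.9


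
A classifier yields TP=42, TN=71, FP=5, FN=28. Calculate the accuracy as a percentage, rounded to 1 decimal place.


Accuracy = (TP + TN) / (TP + TN + FP + FN) * 100
= (42 + 71) / (42 + 71 + 5 + 28)
= 113 / 146
= 0.774
= 77.4%

77.4


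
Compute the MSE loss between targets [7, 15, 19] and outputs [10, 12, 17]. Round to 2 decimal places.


Differences: [-3, 3, 2]
Squared errors: [9, 9, 4]
Sum of squared errors = 22
MSE = 22 / 3 = 7.33

7.33


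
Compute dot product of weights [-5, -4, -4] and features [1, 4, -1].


Element-wise products:
-5 * 1 = -5
-4 * 4 = -16
-4 * -1 = 4
Sum = -5 + -16 + 4
= -17

-17


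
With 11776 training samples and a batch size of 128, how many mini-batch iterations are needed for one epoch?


Iterations per epoch = dataset_size / batch_size
= 11776 / 128
= 92

92


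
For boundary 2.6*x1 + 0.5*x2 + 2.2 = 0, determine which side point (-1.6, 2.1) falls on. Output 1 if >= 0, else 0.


Compute 2.6 * -1.6 + 0.5 * 2.1 + 2.2
= -4.16 + 1.05 + 2.2
= -0.91
Since -0.91 < 0, the point is on the negative side.

0


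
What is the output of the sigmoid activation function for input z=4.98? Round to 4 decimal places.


sigmoid(z) = 1 / (1 + exp(-z))
exp(-(4.98)) = exp(-4.98) = 0.0069
1 + 0.0069 = 1.0069
1 / 1.0069 = 0.9932

0.9932


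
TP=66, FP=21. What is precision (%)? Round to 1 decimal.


Precision = TP / (TP + FP) * 100
= 66 / (66 + 21)
= 66 / 87
= 0.7586
= 75.9%

75.9


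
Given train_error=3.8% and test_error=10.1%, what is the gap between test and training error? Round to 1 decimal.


Generalization gap = test_error - train_error
= 10.1 - 3.8
= 6.3%
A moderate gap.

6.3


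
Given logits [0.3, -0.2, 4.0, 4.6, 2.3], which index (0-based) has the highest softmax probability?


Softmax is a monotonic transformation, so it preserves the argmax.
We need to find the index of the maximum logit.
Index 0: 0.3
Index 1: -0.2
Index 2: 4.0
Index 3: 4.6
Index 4: 2.3
Maximum logit = 4.6 at index 3

3


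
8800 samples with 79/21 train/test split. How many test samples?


Train samples = 8800 * 79% = 6952
Test samples = 8800 - 6952
= 1848

1848


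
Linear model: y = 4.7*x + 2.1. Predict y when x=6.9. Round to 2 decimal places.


y = 4.7 * 6.9 + (2.1)
= 32.43 + (2.1)
= 34.53

34.53


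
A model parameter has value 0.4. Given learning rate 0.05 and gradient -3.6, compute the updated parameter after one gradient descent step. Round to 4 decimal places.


w_new = w_old - lr * gradient
= 0.4 - 0.05 * -3.6
= 0.4 - (-0.18)
= 0.5800

0.5800


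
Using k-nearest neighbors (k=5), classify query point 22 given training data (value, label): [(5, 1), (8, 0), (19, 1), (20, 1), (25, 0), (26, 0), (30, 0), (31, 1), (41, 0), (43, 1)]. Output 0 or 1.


Distances from query 22:
Point 20 (class 1): distance = 2
Point 25 (class 0): distance = 3
Point 19 (class 1): distance = 3
Point 26 (class 0): distance = 4
Point 30 (class 0): distance = 8
K=5 nearest neighbors: classes = [1, 0, 1, 0, 0]
Votes for class 1: 2 / 5
Majority vote => class 0

0


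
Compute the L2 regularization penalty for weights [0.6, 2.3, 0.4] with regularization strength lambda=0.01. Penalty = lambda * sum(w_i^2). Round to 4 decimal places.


Squaring each weight:
0.6^2 = 0.36
2.3^2 = 5.29
0.4^2 = 0.16
Sum of squares = 5.81
Penalty = 0.01 * 5.81 = 0.0581

0.0581


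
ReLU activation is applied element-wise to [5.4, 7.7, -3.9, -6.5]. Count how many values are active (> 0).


ReLU(x) = max(0, x) for each element:
ReLU(5.4) = 5.4
ReLU(7.7) = 7.7
ReLU(-3.9) = 0
ReLU(-6.5) = 0
Active neurons (>0): 2

2


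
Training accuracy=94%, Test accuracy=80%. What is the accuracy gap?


Gap = train_accuracy - test_accuracy
= 94 - 80
= 14%
This gap suggests the model is overfitting.

14


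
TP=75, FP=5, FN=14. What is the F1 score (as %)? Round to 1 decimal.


Precision = TP / (TP + FP) = 75 / 80 = 0.9375
Recall = TP / (TP + FN) = 75 / 89 = 0.8427
F1 = 2 * P * R / (P + R)
= 2 * 0.9375 * 0.8427 / (0.9375 + 0.8427)
= 1.5801 / 1.7802
= 0.8876
As percentage: 88.8%

88.8


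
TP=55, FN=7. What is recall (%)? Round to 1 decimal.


Recall = TP / (TP + FN) * 100
= 55 / (55 + 7)
= 55 / 62
= 0.8871
= 88.7%

88.7


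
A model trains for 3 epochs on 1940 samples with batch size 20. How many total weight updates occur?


Iterations per epoch = 1940 / 20 = 97
Total updates = iterations_per_epoch * epochs
= 97 * 3
= 291

291


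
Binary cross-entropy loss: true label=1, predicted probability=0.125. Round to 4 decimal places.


For y=1: Loss = -log(p)
= -log(0.125)
= -(-2.0794)
= 2.0794

2.0794


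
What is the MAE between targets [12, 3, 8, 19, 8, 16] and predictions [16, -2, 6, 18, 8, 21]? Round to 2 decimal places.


Absolute errors: [4, 5, 2, 1, 0, 5]
Sum of absolute errors = 17
MAE = 17 / 6 = 2.83

2.83


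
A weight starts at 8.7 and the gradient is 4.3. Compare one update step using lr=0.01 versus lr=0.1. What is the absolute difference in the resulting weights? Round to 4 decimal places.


With lr=0.01: w_new = 8.7 - 0.01 * 4.3 = 8.657
With lr=0.1: w_new = 8.7 - 0.1 * 4.3 = 8.27
Absolute difference = |8.657 - 8.27|
= 0.3870

0.3870


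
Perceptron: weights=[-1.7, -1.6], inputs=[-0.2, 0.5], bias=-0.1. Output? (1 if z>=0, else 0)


z = w . x + b
= -1.7*-0.2 + -1.6*0.5 + -0.1
= 0.34 + -0.8 + -0.1
= -0.46 + -0.1
= -0.56
Since z = -0.56 < 0, output = 0

0


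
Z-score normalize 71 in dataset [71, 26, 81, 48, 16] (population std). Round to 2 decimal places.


Mean = (71 + 26 + 81 + 48 + 16) / 5 = 48.4
Variance = sum((x_i - mean)^2) / n = 625.04
Std = sqrt(625.04) = 25.0008
Z = (x - mean) / std
= (71 - 48.4) / 25.0008
= 22.6 / 25.0008
= 0.90

0.90


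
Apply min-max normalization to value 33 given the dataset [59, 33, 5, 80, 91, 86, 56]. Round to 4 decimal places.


Min = 5, Max = 91
Range = 91 - 5 = 86
Scaled = (x - min) / (max - min)
= (33 - 5) / 86
= 28 / 86
= 0.3256

0.3256


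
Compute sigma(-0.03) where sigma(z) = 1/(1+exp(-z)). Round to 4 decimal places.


sigmoid(z) = 1 / (1 + exp(-z))
exp(-(-0.03)) = exp(0.03) = 1.0305
1 + 1.0305 = 2.0305
1 / 2.0305 = 0.4925

0.4925


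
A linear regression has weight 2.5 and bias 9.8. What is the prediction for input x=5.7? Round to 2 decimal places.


y = 2.5 * 5.7 + (9.8)
= 14.25 + (9.8)
= 24.05

24.05


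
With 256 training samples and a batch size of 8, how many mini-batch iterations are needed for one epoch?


Iterations per epoch = dataset_size / batch_size
= 256 / 8
= 32

32


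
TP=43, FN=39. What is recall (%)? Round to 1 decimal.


Recall = TP / (TP + FN) * 100
= 43 / (43 + 39)
= 43 / 82
= 0.5244
= 52.4%

52.4


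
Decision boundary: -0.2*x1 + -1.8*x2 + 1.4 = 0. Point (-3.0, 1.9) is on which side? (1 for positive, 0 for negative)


Compute -0.2 * -3.0 + -1.8 * 1.9 + 1.4
= 0.6 + -3.42 + 1.4
= -1.42
Since -1.42 < 0, the point is on the negative side.

0


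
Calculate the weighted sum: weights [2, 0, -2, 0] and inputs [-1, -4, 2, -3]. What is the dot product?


Element-wise products:
2 * -1 = -2
0 * -4 = 0
-2 * 2 = -4
0 * -3 = 0
Sum = -2 + 0 + -4 + 0
= -6

-6


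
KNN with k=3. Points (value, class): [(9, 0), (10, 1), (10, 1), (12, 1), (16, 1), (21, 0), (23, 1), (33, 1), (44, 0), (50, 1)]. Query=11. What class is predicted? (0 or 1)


Distances from query 11:
Point 10 (class 1): distance = 1
Point 10 (class 1): distance = 1
Point 12 (class 1): distance = 1
K=3 nearest neighbors: classes = [1, 1, 1]
Votes for class 1: 3 / 3
Majority vote => class 1

1


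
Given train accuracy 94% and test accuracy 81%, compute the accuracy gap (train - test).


Gap = train_accuracy - test_accuracy
= 94 - 81
= 13%
This gap suggests the model is overfitting.

13


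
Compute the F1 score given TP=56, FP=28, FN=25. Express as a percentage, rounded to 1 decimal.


Precision = TP / (TP + FP) = 56 / 84 = 0.6667
Recall = TP / (TP + FN) = 56 / 81 = 0.6914
F1 = 2 * P * R / (P + R)
= 2 * 0.6667 * 0.6914 / (0.6667 + 0.6914)
= 0.9218 / 1.358
= 0.6788
As percentage: 67.9%

67.9


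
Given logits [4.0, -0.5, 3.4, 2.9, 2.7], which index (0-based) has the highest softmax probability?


Softmax is a monotonic transformation, so it preserves the argmax.
We need to find the index of the maximum logit.
Index 0: 4.0
Index 1: -0.5
Index 2: 3.4
Index 3: 2.9
Index 4: 2.7
Maximum logit = 4.0 at index 0

0


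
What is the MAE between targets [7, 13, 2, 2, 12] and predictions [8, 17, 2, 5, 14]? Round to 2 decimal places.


Absolute errors: [1, 4, 0, 3, 2]
Sum of absolute errors = 10
MAE = 10 / 5 = 2.00

2.00


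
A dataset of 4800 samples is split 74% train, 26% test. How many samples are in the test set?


Train samples = 4800 * 74% = 3552
Test samples = 4800 - 3552
= 1248

1248


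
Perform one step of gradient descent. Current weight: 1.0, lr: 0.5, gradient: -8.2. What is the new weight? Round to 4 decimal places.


w_new = w_old - lr * gradient
= 1.0 - 0.5 * -8.2
= 1.0 - (-4.1)
= 5.1000

5.1000


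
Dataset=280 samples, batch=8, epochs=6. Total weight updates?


Iterations per epoch = 280 / 8 = 35
Total updates = iterations_per_epoch * epochs
= 35 * 6
= 210

210


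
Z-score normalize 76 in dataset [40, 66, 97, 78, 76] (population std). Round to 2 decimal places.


Mean = (40 + 66 + 97 + 78 + 76) / 5 = 71.4
Variance = sum((x_i - mean)^2) / n = 347.04
Std = sqrt(347.04) = 18.629
Z = (x - mean) / std
= (76 - 71.4) / 18.629
= 4.6 / 18.629
= 0.25

0.25


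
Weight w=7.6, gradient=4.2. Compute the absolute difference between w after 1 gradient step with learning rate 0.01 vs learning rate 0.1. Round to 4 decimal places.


With lr=0.01: w_new = 7.6 - 0.01 * 4.2 = 7.558
With lr=0.1: w_new = 7.6 - 0.1 * 4.2 = 7.18
Absolute difference = |7.558 - 7.18|
= 0.3780

0.3780


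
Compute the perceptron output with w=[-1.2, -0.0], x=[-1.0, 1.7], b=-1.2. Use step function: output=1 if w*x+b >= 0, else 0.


z = w . x + b
= -1.2*-1.0 + -0.0*1.7 + -1.2
= 1.2 + -0.0 + -1.2
= 1.2 + -1.2
= 0.0
Since z = 0.0 >= 0, output = 1

1


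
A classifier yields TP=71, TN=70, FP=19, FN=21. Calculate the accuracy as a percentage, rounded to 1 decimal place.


Accuracy = (TP + TN) / (TP + TN + FP + FN) * 100
= (71 + 70) / (71 + 70 + 19 + 21)
= 141 / 181
= 0.779
= 77.9%

77.9


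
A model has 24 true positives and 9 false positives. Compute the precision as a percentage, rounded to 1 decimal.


Precision = TP / (TP + FP) * 100
= 24 / (24 + 9)
= 24 / 33
= 0.7273
= 72.7%

72.7


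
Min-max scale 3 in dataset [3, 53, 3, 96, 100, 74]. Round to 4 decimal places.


Min = 3, Max = 100
Range = 100 - 3 = 97
Scaled = (x - min) / (max - min)
= (3 - 3) / 97
= 0 / 97
= 0.0000

0.0000


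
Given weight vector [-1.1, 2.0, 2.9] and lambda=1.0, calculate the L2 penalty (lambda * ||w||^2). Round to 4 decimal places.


Squaring each weight:
(-1.1)^2 = 1.21
2.0^2 = 4.0
2.9^2 = 8.41
Sum of squares = 13.62
Penalty = 1.0 * 13.62 = 13.6200

13.6200


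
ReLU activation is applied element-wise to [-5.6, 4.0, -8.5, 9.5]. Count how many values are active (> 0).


ReLU(x) = max(0, x) for each element:
ReLU(-5.6) = 0
ReLU(4.0) = 4.0
ReLU(-8.5) = 0
ReLU(9.5) = 9.5
Active neurons (>0): 2

2


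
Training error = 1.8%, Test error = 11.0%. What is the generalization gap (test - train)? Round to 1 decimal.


Generalization gap = test_error - train_error
= 11.0 - 1.8
= 9.2%
A moderate gap.

9.2


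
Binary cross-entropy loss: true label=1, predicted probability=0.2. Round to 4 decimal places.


For y=1: Loss = -log(p)
= -log(0.2)
= -(-1.6094)
= 1.6094

1.6094


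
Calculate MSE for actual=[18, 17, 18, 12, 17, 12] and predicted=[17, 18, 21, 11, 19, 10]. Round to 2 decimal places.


Differences: [1, -1, -3, 1, -2, 2]
Squared errors: [1, 1, 9, 1, 4, 4]
Sum of squared errors = 20
MSE = 20 / 6 = 3.33

3.33


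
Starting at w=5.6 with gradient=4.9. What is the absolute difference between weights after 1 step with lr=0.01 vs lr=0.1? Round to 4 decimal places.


With lr=0.01: w_new = 5.6 - 0.01 * 4.9 = 5.551
With lr=0.1: w_new = 5.6 - 0.1 * 4.9 = 5.11
Absolute difference = |5.551 - 5.11|
= 0.4410

0.4410


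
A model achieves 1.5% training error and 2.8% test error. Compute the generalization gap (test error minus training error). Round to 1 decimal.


Generalization gap = test_error - train_error
= 2.8 - 1.5
= 1.3%
A small gap suggests good generalization.

1.3


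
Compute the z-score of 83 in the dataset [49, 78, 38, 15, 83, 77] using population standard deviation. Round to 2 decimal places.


Mean = (49 + 78 + 38 + 15 + 83 + 77) / 6 = 56.6667
Variance = sum((x_i - mean)^2) / n = 617.5556
Std = sqrt(617.5556) = 24.8507
Z = (x - mean) / std
= (83 - 56.6667) / 24.8507
= 26.3333 / 24.8507
= 1.06

1.06


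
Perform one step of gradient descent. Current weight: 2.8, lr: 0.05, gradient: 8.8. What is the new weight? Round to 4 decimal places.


w_new = w_old - lr * gradient
= 2.8 - 0.05 * 8.8
= 2.8 - (0.44)
= 2.3600

2.3600


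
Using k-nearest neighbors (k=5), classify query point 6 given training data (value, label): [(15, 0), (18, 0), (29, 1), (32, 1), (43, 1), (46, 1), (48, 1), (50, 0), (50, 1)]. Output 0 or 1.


Distances from query 6:
Point 15 (class 0): distance = 9
Point 18 (class 0): distance = 12
Point 29 (class 1): distance = 23
Point 32 (class 1): distance = 26
Point 43 (class 1): distance = 37
K=5 nearest neighbors: classes = [0, 0, 1, 1, 1]
Votes for class 1: 3 / 5
Majority vote => class 1

1


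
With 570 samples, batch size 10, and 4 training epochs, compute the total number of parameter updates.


Iterations per epoch = 570 / 10 = 57
Total updates = iterations_per_epoch * epochs
= 57 * 4
= 228

228


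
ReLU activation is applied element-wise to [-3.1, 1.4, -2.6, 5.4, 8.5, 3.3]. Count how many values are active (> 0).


ReLU(x) = max(0, x) for each element:
ReLU(-3.1) = 0
ReLU(1.4) = 1.4
ReLU(-2.6) = 0
ReLU(5.4) = 5.4
ReLU(8.5) = 8.5
ReLU(3.3) = 3.3
Active neurons (>0): 4

4


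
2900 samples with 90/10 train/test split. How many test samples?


Train samples = 2900 * 90% = 2610
Test samples = 2900 - 2610
= 290

290


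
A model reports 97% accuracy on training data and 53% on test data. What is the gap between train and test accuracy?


Gap = train_accuracy - test_accuracy
= 97 - 53
= 44%
This large gap strongly indicates overfitting.

44


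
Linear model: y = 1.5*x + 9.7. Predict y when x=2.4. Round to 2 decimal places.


y = 1.5 * 2.4 + (9.7)
= 3.6 + (9.7)
= 13.30

13.30


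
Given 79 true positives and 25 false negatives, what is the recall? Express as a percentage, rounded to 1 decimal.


Recall = TP / (TP + FN) * 100
= 79 / (79 + 25)
= 79 / 104
= 0.7596
= 76.0%

76.0


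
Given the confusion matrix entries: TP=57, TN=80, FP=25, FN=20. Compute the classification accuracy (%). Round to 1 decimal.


Accuracy = (TP + TN) / (TP + TN + FP + FN) * 100
= (57 + 80) / (57 + 80 + 25 + 20)
= 137 / 182
= 0.7527
= 75.3%

75.3


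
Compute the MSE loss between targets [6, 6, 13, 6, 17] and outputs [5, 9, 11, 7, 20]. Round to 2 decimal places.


Differences: [1, -3, 2, -1, -3]
Squared errors: [1, 9, 4, 1, 9]
Sum of squared errors = 24
MSE = 24 / 5 = 4.80

4.80


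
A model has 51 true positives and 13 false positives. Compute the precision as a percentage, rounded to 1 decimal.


Precision = TP / (TP + FP) * 100
= 51 / (51 + 13)
= 51 / 64
= 0.7969
= 79.7%

79.7


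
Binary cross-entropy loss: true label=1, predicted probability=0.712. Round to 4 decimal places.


For y=1: Loss = -log(p)
= -log(0.712)
= -(-0.3397)
= 0.3397

0.3397


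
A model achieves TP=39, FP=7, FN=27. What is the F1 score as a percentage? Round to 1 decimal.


Precision = TP / (TP + FP) = 39 / 46 = 0.8478
Recall = TP / (TP + FN) = 39 / 66 = 0.5909
F1 = 2 * P * R / (P + R)
= 2 * 0.8478 * 0.5909 / (0.8478 + 0.5909)
= 1.002 / 1.4387
= 0.6964
As percentage: 69.6%

69.6


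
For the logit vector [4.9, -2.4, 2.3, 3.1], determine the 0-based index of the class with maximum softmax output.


Softmax is a monotonic transformation, so it preserves the argmax.
We need to find the index of the maximum logit.
Index 0: 4.9
Index 1: -2.4
Index 2: 2.3
Index 3: 3.1
Maximum logit = 4.9 at index 0

0


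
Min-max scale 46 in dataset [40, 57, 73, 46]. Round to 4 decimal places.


Min = 40, Max = 73
Range = 73 - 40 = 33
Scaled = (x - min) / (max - min)
= (46 - 40) / 33
= 6 / 33
= 0.1818

0.1818


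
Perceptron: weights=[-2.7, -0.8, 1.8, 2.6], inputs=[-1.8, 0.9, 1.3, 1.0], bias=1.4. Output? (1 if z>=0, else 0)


z = w . x + b
= -2.7*-1.8 + -0.8*0.9 + 1.8*1.3 + 2.6*1.0 + 1.4
= 4.86 + -0.72 + 2.34 + 2.6 + 1.4
= 9.08 + 1.4
= 10.48
Since z = 10.48 >= 0, output = 1

1


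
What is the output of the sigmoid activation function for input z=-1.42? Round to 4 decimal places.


sigmoid(z) = 1 / (1 + exp(-z))
exp(-(-1.42)) = exp(1.42) = 4.1371
1 + 4.1371 = 5.1371
1 / 5.1371 = 0.1947

0.1947


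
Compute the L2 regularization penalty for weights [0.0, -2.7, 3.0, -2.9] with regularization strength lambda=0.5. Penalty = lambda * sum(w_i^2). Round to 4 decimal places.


Squaring each weight:
0.0^2 = 0.0
(-2.7)^2 = 7.29
3.0^2 = 9.0
(-2.9)^2 = 8.41
Sum of squares = 24.7
Penalty = 0.5 * 24.7 = 12.3500

12.3500


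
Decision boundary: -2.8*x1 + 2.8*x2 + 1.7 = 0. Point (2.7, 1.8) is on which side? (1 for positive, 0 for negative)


Compute -2.8 * 2.7 + 2.8 * 1.8 + 1.7
= -7.56 + 5.04 + 1.7
= -0.82
Since -0.82 < 0, the point is on the negative side.

0


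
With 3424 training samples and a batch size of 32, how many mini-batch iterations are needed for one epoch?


Iterations per epoch = dataset_size / batch_size
= 3424 / 32
= 107

107


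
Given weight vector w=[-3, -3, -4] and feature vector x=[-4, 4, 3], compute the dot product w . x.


Element-wise products:
-3 * -4 = 12
-3 * 4 = -12
-4 * 3 = -12
Sum = 12 + -12 + -12
= -12

-12


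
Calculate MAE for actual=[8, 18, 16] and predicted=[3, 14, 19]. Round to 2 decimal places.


Absolute errors: [5, 4, 3]
Sum of absolute errors = 12
MAE = 12 / 3 = 4.00

4.00


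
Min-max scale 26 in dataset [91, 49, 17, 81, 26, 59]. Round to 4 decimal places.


Min = 17, Max = 91
Range = 91 - 17 = 74
Scaled = (x - min) / (max - min)
= (26 - 17) / 74
= 9 / 74
= 0.1216

0.1216


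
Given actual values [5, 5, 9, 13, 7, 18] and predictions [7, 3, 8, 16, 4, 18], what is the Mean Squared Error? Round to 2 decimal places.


Differences: [-2, 2, 1, -3, 3, 0]
Squared errors: [4, 4, 1, 9, 9, 0]
Sum of squared errors = 27
MSE = 27 / 6 = 4.50

4.50


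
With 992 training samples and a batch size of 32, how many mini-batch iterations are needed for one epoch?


Iterations per epoch = dataset_size / batch_size
= 992 / 32
= 31

31


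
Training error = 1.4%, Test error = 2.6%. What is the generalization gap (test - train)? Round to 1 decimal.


Generalization gap = test_error - train_error
= 2.6 - 1.4
= 1.2%
A small gap suggests good generalization.

1.2


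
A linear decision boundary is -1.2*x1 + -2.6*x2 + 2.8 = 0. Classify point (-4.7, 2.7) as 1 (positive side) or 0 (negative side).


Compute -1.2 * -4.7 + -2.6 * 2.7 + 2.8
= 5.64 + -7.02 + 2.8
= 1.42
Since 1.42 >= 0, the point is on the positive side.

1


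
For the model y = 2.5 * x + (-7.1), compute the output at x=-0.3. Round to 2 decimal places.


y = 2.5 * -0.3 + (-7.1)
= -0.75 + (-7.1)
= -7.85

-7.85


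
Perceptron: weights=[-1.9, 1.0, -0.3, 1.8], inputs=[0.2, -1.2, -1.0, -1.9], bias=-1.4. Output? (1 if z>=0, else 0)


z = w . x + b
= -1.9*0.2 + 1.0*-1.2 + -0.3*-1.0 + 1.8*-1.9 + -1.4
= -0.38 + -1.2 + 0.3 + -3.42 + -1.4
= -4.7 + -1.4
= -6.1
Since z = -6.1 < 0, output = 0

0


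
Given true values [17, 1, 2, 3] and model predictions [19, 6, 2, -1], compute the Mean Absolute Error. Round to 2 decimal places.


Absolute errors: [2, 5, 0, 4]
Sum of absolute errors = 11
MAE = 11 / 4 = 2.75

2.75


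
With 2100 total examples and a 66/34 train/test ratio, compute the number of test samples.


Train samples = 2100 * 66% = 1386
Test samples = 2100 - 1386
= 714

714


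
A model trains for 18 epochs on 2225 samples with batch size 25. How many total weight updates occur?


Iterations per epoch = 2225 / 25 = 89
Total updates = iterations_per_epoch * epochs
= 89 * 18
= 1602

1602


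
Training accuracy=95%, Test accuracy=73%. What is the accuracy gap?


Gap = train_accuracy - test_accuracy
= 95 - 73
= 22%
This large gap strongly indicates overfitting.

22


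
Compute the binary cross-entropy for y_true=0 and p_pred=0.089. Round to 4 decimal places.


For y=0: Loss = -log(1-p)
= -log(1 - 0.089)
= -log(0.911)
= -(-0.0932)
= 0.0932

0.0932


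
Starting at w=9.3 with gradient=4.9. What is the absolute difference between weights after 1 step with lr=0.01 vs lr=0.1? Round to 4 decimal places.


With lr=0.01: w_new = 9.3 - 0.01 * 4.9 = 9.251
With lr=0.1: w_new = 9.3 - 0.1 * 4.9 = 8.81
Absolute difference = |9.251 - 8.81|
= 0.4410

0.4410


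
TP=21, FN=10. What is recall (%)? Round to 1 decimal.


Recall = TP / (TP + FN) * 100
= 21 / (21 + 10)
= 21 / 31
= 0.6774
= 67.7%

67.7


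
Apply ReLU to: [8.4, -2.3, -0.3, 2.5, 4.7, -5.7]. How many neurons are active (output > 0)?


ReLU(x) = max(0, x) for each element:
ReLU(8.4) = 8.4
ReLU(-2.3) = 0
ReLU(-0.3) = 0
ReLU(2.5) = 2.5
ReLU(4.7) = 4.7
ReLU(-5.7) = 0
Active neurons (>0): 3

3


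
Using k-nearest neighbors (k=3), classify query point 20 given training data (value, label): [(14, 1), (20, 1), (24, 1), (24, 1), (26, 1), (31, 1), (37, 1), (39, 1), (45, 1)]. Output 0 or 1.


Distances from query 20:
Point 20 (class 1): distance = 0
Point 24 (class 1): distance = 4
Point 24 (class 1): distance = 4
K=3 nearest neighbors: classes = [1, 1, 1]
Votes for class 1: 3 / 3
Majority vote => class 1

1


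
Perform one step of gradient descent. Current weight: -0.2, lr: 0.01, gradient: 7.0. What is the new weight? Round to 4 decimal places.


w_new = w_old - lr * gradient
= -0.2 - 0.01 * 7.0
= -0.2 - (0.07)
= -0.2700

-0.2700


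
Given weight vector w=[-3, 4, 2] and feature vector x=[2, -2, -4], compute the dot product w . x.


Element-wise products:
-3 * 2 = -6
4 * -2 = -8
2 * -4 = -8
Sum = -6 + -8 + -8
= -22

-22


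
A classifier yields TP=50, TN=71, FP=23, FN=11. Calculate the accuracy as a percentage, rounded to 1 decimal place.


Accuracy = (TP + TN) / (TP + TN + FP + FN) * 100
= (50 + 71) / (50 + 71 + 23 + 11)
= 121 / 155
= 0.7806
= 78.1%

78.1


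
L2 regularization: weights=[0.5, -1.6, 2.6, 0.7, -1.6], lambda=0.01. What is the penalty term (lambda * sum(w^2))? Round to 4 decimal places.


Squaring each weight:
0.5^2 = 0.25
(-1.6)^2 = 2.56
2.6^2 = 6.76
0.7^2 = 0.49
(-1.6)^2 = 2.56
Sum of squares = 12.62
Penalty = 0.01 * 12.62 = 0.1262

0.1262


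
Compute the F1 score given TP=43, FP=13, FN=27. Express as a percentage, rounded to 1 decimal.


Precision = TP / (TP + FP) = 43 / 56 = 0.7679
Recall = TP / (TP + FN) = 43 / 70 = 0.6143
F1 = 2 * P * R / (P + R)
= 2 * 0.7679 * 0.6143 / (0.7679 + 0.6143)
= 0.9434 / 1.3821
= 0.6825
As percentage: 68.3%

68.3


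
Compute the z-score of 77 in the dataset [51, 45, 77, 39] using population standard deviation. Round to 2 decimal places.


Mean = (51 + 45 + 77 + 39) / 4 = 53.0
Variance = sum((x_i - mean)^2) / n = 210.0
Std = sqrt(210.0) = 14.4914
Z = (x - mean) / std
= (77 - 53.0) / 14.4914
= 24.0 / 14.4914
= 1.66

1.66


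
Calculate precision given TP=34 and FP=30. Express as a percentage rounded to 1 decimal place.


Precision = TP / (TP + FP) * 100
= 34 / (34 + 30)
= 34 / 64
= 0.5312
= 53.1%

53.1


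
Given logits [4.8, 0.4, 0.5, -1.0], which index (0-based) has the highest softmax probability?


Softmax is a monotonic transformation, so it preserves the argmax.
We need to find the index of the maximum logit.
Index 0: 4.8
Index 1: 0.4
Index 2: 0.5
Index 3: -1.0
Maximum logit = 4.8 at index 0

0


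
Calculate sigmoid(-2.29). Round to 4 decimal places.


sigmoid(z) = 1 / (1 + exp(-z))
exp(-(-2.29)) = exp(2.29) = 9.8749
1 + 9.8749 = 10.8749
1 / 10.8749 = 0.0920

0.0920


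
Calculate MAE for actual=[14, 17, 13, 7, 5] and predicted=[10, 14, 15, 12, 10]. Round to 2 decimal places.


Absolute errors: [4, 3, 2, 5, 5]
Sum of absolute errors = 19
MAE = 19 / 5 = 3.80

3.80


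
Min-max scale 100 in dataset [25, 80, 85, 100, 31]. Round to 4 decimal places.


Min = 25, Max = 100
Range = 100 - 25 = 75
Scaled = (x - min) / (max - min)
= (100 - 25) / 75
= 75 / 75
= 1.0000

1.0000


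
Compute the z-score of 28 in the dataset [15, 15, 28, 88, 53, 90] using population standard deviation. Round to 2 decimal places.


Mean = (15 + 15 + 28 + 88 + 53 + 90) / 6 = 48.1667
Variance = sum((x_i - mean)^2) / n = 994.4722
Std = sqrt(994.4722) = 31.5353
Z = (x - mean) / std
= (28 - 48.1667) / 31.5353
= -20.1667 / 31.5353
= -0.64

-0.64


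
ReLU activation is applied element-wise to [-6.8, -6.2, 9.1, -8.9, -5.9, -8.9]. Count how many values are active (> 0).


ReLU(x) = max(0, x) for each element:
ReLU(-6.8) = 0
ReLU(-6.2) = 0
ReLU(9.1) = 9.1
ReLU(-8.9) = 0
ReLU(-5.9) = 0
ReLU(-8.9) = 0
Active neurons (>0): 1

1


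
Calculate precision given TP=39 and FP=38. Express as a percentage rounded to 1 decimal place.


Precision = TP / (TP + FP) * 100
= 39 / (39 + 38)
= 39 / 77
= 0.5065
= 50.6%

50.6


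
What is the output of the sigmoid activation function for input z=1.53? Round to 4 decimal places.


sigmoid(z) = 1 / (1 + exp(-z))
exp(-(1.53)) = exp(-1.53) = 0.2165
1 + 0.2165 = 1.2165
1 / 1.2165 = 0.8220

0.8220


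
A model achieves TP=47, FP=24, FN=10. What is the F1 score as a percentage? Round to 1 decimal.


Precision = TP / (TP + FP) = 47 / 71 = 0.662
Recall = TP / (TP + FN) = 47 / 57 = 0.8246
F1 = 2 * P * R / (P + R)
= 2 * 0.662 * 0.8246 / (0.662 + 0.8246)
= 1.0917 / 1.4865
= 0.7344
As percentage: 73.4%

73.4


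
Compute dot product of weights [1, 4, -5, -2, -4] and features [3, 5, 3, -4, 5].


Element-wise products:
1 * 3 = 3
4 * 5 = 20
-5 * 3 = -15
-2 * -4 = 8
-4 * 5 = -20
Sum = 3 + 20 + -15 + 8 + -20
= -4

-4


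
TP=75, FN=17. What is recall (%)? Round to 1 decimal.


Recall = TP / (TP + FN) * 100
= 75 / (75 + 17)
= 75 / 92
= 0.8152
= 81.5%

81.5


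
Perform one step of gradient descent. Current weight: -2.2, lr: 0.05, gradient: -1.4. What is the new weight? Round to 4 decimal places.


w_new = w_old - lr * gradient
= -2.2 - 0.05 * -1.4
= -2.2 - (-0.07)
= -2.1300

-2.1300


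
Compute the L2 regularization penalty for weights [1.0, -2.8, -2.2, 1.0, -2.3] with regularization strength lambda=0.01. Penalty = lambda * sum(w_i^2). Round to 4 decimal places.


Squaring each weight:
1.0^2 = 1.0
(-2.8)^2 = 7.84
(-2.2)^2 = 4.84
1.0^2 = 1.0
(-2.3)^2 = 5.29
Sum of squares = 19.97
Penalty = 0.01 * 19.97 = 0.1997

0.1997


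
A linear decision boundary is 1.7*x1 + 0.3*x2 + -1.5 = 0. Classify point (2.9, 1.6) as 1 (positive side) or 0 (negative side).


Compute 1.7 * 2.9 + 0.3 * 1.6 + -1.5
= 4.93 + 0.48 + -1.5
= 3.91
Since 3.91 >= 0, the point is on the positive side.

1


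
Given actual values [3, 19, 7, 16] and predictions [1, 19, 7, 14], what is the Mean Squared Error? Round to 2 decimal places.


Differences: [2, 0, 0, 2]
Squared errors: [4, 0, 0, 4]
Sum of squared errors = 8
MSE = 8 / 4 = 2.00

2.00


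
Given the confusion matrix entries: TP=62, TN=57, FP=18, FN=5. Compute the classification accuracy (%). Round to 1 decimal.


Accuracy = (TP + TN) / (TP + TN + FP + FN) * 100
= (62 + 57) / (62 + 57 + 18 + 5)
= 119 / 142
= 0.838
= 83.8%

83.8


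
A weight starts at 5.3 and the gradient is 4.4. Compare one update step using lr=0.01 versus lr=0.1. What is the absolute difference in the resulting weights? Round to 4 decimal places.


With lr=0.01: w_new = 5.3 - 0.01 * 4.4 = 5.256
With lr=0.1: w_new = 5.3 - 0.1 * 4.4 = 4.86
Absolute difference = |5.256 - 4.86|
= 0.3960

0.3960


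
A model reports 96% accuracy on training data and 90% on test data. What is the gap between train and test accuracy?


Gap = train_accuracy - test_accuracy
= 96 - 90
= 6%
This moderate gap may indicate mild overfitting.

6


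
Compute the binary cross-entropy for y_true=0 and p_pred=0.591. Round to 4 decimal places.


For y=0: Loss = -log(1-p)
= -log(1 - 0.591)
= -log(0.409)
= -(-0.894)
= 0.8940

0.8940


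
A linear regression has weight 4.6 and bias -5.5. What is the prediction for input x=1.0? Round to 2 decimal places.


y = 4.6 * 1.0 + (-5.5)
= 4.6 + (-5.5)
= -0.90

-0.90


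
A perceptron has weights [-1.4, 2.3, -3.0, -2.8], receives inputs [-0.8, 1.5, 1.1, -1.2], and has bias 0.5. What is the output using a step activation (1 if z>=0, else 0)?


z = w . x + b
= -1.4*-0.8 + 2.3*1.5 + -3.0*1.1 + -2.8*-1.2 + 0.5
= 1.12 + 3.45 + -3.3 + 3.36 + 0.5
= 4.63 + 0.5
= 5.13
Since z = 5.13 >= 0, output = 1

1


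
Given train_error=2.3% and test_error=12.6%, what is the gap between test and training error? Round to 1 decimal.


Generalization gap = test_error - train_error
= 12.6 - 2.3
= 10.3%
A large gap suggests overfitting.

10.3


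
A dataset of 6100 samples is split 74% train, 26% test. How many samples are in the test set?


Train samples = 6100 * 74% = 4514
Test samples = 6100 - 4514
= 1586

1586
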